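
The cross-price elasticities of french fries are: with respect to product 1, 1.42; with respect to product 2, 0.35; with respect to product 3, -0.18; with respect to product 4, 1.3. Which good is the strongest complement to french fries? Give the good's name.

Complements have ε < 0. The most negative value is -0.18 (product 3).

product 3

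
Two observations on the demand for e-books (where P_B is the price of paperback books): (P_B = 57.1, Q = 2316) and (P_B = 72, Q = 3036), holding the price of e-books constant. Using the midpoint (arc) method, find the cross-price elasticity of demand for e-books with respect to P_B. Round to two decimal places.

1.17

ΔQ_A = 3036 − 2316 = 720; ΔP_B = 72 − 57.1 = 14.9.
Midpoints: Q̄_A = 2676.0, P̄_B = 64.55.
ε = (ΔQ_A/Q̄_A)/(ΔP_B/P̄_B) = (720/2676.0)/(14.9/64.55) ≈ 1.17.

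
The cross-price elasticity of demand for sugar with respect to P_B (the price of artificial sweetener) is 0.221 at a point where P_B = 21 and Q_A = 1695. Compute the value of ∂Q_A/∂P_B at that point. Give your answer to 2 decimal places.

ε = (∂Q_A/∂P_B)·(P_B/Q_A) ⇒ ∂Q_A/∂P_B = ε·Q_A/P_B = 0.221 × 1695/21 ≈ 17.84.

17.84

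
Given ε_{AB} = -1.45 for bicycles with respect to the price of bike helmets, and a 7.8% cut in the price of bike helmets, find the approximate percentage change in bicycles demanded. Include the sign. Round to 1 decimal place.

11.3%

%ΔQ ≈ ε × %ΔP of bike helmets = -1.45 × (-7.8%) = 11.3%.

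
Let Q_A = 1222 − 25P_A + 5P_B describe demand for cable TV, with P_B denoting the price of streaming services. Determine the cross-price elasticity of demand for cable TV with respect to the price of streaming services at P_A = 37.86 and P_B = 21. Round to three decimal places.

0.276

At P_A = 37.86 and P_B = 21: Q_A = 380.5.
∂Q_A/∂P_B = 5.
ε = (∂Q_A/∂P_B)(P_B/Q_A) = 5 × (21/380.5) ≈ 0.276.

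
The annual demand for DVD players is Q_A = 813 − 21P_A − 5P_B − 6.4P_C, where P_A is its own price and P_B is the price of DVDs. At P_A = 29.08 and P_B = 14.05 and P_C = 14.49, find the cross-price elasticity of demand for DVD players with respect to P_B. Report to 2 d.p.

At P_A = 29.08 and P_B = 14.05 and P_C = 14.49: Q_A = 39.334.
∂Q_A/∂P_B = -5.
ε = (∂Q_A/∂P_B)(P_B/Q_A) = -5 × (14.05/39.334) ≈ -1.79.
Since ε < 0, DVD players and DVDs are complements.

-1.79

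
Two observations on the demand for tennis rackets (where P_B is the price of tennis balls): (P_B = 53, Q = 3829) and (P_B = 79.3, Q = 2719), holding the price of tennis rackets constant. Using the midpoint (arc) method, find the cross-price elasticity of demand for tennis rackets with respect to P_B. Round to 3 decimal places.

-0.853

ΔQ_A = 2719 − 3829 = -1110; ΔP_B = 79.3 − 53 = 26.3.
Midpoints: Q̄_A = 3274.0, P̄_B = 66.15.
ε = (ΔQ_A/Q̄_A)/(ΔP_B/P̄_B) = (-1110/3274.0)/(26.3/66.15) ≈ -0.853.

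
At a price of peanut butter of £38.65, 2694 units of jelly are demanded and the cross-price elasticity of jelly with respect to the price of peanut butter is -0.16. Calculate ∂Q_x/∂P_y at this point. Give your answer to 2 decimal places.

-11.15

ε = (∂Q_x/∂P_y)·(P_y/Q_x) ⇒ ∂Q_x/∂P_y = ε·Q_x/P_y = -0.16 × 2694/38.65 ≈ -11.15.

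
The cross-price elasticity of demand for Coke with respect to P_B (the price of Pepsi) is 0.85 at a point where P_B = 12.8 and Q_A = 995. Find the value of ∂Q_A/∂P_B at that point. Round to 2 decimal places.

66.07

ε = (∂Q_A/∂P_B)·(P_B/Q_A) ⇒ ∂Q_A/∂P_B = ε·Q_A/P_B = 0.85 × 995/12.8 ≈ 66.07.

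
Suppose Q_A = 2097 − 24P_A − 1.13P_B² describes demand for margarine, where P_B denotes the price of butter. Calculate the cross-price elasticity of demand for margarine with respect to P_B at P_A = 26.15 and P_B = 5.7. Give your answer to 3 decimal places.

-0.051

At P_A = 26.15 and P_B = 5.7: Q_A = 1432.686.
∂Q_A/∂P_B = -2.26P_B = -2.26(5.7) = -12.8820.
ε = (∂Q_A/∂P_B)(P_B/Q_A) = -12.8820 × (5.7/1432.686) ≈ -0.051.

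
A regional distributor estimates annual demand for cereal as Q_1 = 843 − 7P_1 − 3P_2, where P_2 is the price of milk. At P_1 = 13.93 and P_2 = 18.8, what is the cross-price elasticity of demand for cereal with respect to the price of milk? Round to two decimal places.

At P_1 = 13.93 and P_2 = 18.8: Q_1 = 689.09.
∂Q_1/∂P_2 = -3.
ε = (∂Q_1/∂P_2)(P_2/Q_1) = -3 × (18.8/689.09) ≈ -0.08.

-0.08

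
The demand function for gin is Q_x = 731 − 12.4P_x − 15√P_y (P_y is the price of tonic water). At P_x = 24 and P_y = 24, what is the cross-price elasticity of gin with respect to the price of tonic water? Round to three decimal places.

-0.102

At P_x = 24 and P_y = 24: Q_x = 359.915.
∂Q_x/∂P_y = -15/(2√P_y) = -15/(2√24) = -1.5309.
ε = (∂Q_x/∂P_y)(P_y/Q_x) = -1.5309 × (24/359.915) ≈ -0.102.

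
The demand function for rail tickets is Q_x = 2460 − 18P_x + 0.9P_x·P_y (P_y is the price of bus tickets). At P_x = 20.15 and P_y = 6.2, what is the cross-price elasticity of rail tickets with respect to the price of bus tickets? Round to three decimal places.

At P_x = 20.15 and P_y = 6.2: Q_x = 2209.737.
∂Q_x/∂P_y = 0.9P_x = 0.9(20.15) = 18.1350.
ε = (∂Q_x/∂P_y)(P_y/Q_x) = 18.1350 × (6.2/2209.737) ≈ 0.051.
ε > 0: substitutes.

0.051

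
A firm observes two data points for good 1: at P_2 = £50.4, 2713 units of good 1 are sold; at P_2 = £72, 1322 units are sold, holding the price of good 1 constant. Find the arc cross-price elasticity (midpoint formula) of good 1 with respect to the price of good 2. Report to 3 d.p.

-1.953

ΔQ_1 = 1322 − 2713 = -1391; ΔP_2 = 72 − 50.4 = 21.6.
Midpoints: Q̄_1 = 2017.5, P̄_2 = 61.20.
ε = (ΔQ_1/Q̄_1)/(ΔP_2/P̄_2) = (-1391/2017.5)/(21.6/61.20) ≈ -1.953.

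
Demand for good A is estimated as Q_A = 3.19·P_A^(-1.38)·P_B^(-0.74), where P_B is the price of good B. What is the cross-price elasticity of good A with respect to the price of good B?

-0.74

In a log-linear (constant-elasticity) demand function, the coefficient on the exponent of P_B is the cross-price elasticity.
ε = -0.74. Negative, so good A and good B are complements.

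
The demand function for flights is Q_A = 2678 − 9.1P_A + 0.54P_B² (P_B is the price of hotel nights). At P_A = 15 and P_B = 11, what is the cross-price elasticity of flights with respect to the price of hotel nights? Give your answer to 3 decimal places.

At P_A = 15 and P_B = 11: Q_A = 2606.84.
∂Q_A/∂P_B = 1.08P_B = 1.08(11) = 11.8800.
ε = (∂Q_A/∂P_B)(P_B/Q_A) = 11.8800 × (11/2606.84) ≈ 0.050.
ε > 0: substitutes.

0.050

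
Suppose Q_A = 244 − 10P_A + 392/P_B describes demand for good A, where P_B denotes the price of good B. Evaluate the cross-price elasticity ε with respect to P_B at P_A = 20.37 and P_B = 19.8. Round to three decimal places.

-0.329

At P_A = 20.37 and P_B = 19.8: Q_A = 60.098.
∂Q_A/∂P_B = −392/P_B² = -0.9999.
ε = (∂Q_A/∂P_B)(P_B/Q_A) = -0.9999 × (19.8/60.098) ≈ -0.329.
ε < 0: complements.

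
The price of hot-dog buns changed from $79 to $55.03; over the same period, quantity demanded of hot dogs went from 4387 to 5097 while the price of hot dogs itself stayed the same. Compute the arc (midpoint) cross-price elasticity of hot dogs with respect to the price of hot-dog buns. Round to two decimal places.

-0.42

ΔQ_A = 5097 − 4387 = 710; ΔP_B = 55.03 − 79 = -23.97.
Midpoints: Q̄_A = 4742.0, P̄_B = 67.02.
ε = (ΔQ_A/Q̄_A)/(ΔP_B/P̄_B) = (710/4742.0)/(-23.97/67.02) ≈ -0.42.
ε < 0: hot dogs and hot-dog buns are complements.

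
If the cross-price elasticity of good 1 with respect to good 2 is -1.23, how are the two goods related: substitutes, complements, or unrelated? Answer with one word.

ε = -1.23 < 0, so a higher price of good 2 lowers demand for good 1: complements.

complements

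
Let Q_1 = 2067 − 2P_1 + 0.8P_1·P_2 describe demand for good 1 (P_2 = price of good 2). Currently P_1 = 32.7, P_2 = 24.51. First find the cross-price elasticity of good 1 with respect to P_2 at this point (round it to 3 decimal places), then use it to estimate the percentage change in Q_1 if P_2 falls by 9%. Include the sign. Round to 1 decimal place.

At P_1 = 32.7, P_2 = 24.51: Q_1 = 2642.782.
∂Q_1/∂P_2 = 0.8P_1 = 26.1600.
ε = (∂Q_1/∂P_2)(P_2/Q_1) = 26.1600 × 24.51/2642.782 ≈ 0.243.
%ΔQ_1 ≈ ε × %ΔP_2 = 0.243 × (-9%) = -2.2%.

-2.2%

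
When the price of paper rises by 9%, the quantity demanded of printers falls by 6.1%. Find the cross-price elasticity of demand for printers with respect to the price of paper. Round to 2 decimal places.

-0.68

ε = (%ΔQ of printers) / (%ΔP of paper) = (-6.1%) / (9%) ≈ -0.68.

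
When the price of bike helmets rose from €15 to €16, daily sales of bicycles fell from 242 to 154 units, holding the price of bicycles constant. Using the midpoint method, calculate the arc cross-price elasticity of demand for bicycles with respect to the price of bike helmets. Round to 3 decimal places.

ΔQ_A = 154 − 242 = -88; ΔP_B = 16 − 15 = 1.
Midpoints: Q̄_A = 198.0, P̄_B = 15.50.
ε = (ΔQ_A/Q̄_A)/(ΔP_B/P̄_B) = (-88/198.0)/(1/15.50) ≈ -6.889.
ε < 0: bicycles and bike helmets are complements.

-6.889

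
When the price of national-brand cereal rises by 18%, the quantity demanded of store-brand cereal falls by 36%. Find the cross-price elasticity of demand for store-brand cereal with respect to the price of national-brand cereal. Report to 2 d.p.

-2.00

ε = (%ΔQ of store-brand cereal) / (%ΔP of national-brand cereal) = (-36%) / (18%) ≈ -2.00.
Negative cross-price elasticity: complements.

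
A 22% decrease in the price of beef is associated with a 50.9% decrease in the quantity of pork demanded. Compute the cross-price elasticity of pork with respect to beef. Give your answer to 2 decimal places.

ε = (%ΔQ of pork) / (%ΔP of beef) = (-50.9%) / (-22%) ≈ 2.31.
Positive cross-price elasticity: substitutes.

2.31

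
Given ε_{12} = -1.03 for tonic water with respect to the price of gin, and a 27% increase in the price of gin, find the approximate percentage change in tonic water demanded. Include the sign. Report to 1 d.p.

%ΔQ ≈ ε × %ΔP of gin = -1.03 × (27%) = -27.8%.
Demand for tonic water falls by about 27.8%.

-27.8%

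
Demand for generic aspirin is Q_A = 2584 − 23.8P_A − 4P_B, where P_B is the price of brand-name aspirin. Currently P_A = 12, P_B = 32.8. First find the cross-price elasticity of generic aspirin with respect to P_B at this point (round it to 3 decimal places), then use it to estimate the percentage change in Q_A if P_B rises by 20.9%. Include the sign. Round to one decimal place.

At P_A = 12, P_B = 32.8: Q_A = 2167.2.
∂Q_A/∂P_B = -4.
ε = (∂Q_A/∂P_B)(P_B/Q_A) = -4.0000 × 32.8/2167.2 ≈ -0.061.
%ΔQ_A ≈ ε × %ΔP_B = -0.061 × (20.9%) = -1.3%.

-1.3%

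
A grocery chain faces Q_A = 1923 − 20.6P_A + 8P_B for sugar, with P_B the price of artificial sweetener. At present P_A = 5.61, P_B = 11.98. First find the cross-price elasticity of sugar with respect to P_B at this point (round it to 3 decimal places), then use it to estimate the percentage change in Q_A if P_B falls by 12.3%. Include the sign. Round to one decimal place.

-0.6%

At P_A = 5.61, P_B = 11.98: Q_A = 1903.274.
∂Q_A/∂P_B = 8.
ε = (∂Q_A/∂P_B)(P_B/Q_A) = 8.0000 × 11.98/1903.274 ≈ 0.050.
%ΔQ_A ≈ ε × %ΔP_B = 0.050 × (-12.3%) = -0.6%.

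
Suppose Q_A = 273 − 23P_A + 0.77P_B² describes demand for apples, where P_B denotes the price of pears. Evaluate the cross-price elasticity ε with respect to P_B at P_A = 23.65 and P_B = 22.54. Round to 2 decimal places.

At P_A = 23.65 and P_B = 22.54: Q_A = 120.250.
∂Q_A/∂P_B = 1.54P_B = 1.54(22.54) = 34.7116.
ε = (∂Q_A/∂P_B)(P_B/Q_A) = 34.7116 × (22.54/120.250) ≈ 6.51.
ε > 0: substitutes.

6.51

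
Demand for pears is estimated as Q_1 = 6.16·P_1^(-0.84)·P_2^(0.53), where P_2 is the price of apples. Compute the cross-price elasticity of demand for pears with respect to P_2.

0.53

In a log-linear (constant-elasticity) demand function, the coefficient on the exponent of P_2 is the cross-price elasticity.
ε = 0.53. Positive, so pears and apples are substitutes.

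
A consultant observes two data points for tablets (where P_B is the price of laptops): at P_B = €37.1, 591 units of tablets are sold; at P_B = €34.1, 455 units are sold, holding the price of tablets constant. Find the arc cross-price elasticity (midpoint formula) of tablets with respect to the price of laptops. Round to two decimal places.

3.09

ΔQ_A = 455 − 591 = -136; ΔP_B = 34.1 − 37.1 = -3.
Midpoints: Q̄_A = 523.0, P̄_B = 35.60.
ε = (ΔQ_A/Q̄_A)/(ΔP_B/P̄_B) = (-136/523.0)/(-3/35.60) ≈ 3.09.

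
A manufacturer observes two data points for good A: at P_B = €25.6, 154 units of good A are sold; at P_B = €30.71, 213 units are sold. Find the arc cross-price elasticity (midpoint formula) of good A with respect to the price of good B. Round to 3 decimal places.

1.772

ΔQ_A = 213 − 154 = 59; ΔP_B = 30.71 − 25.6 = 5.11.
Midpoints: Q̄_A = 183.5, P̄_B = 28.16.
ε = (ΔQ_A/Q̄_A)/(ΔP_B/P̄_B) = (59/183.5)/(5.11/28.16) ≈ 1.772.
ε > 0: good A and good B are substitutes.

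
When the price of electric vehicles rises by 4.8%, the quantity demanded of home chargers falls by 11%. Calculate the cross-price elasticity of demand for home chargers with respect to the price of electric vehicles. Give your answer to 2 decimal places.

ε = (%ΔQ of home chargers) / (%ΔP of electric vehicles) = (-11%) / (4.8%) ≈ -2.29.
Negative cross-price elasticity: complements.

-2.29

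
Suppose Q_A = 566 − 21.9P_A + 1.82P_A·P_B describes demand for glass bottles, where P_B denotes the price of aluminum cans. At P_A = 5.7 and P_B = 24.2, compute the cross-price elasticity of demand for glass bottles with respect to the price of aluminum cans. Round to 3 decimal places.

At P_A = 5.7 and P_B = 24.2: Q_A = 692.221.
∂Q_A/∂P_B = 1.82P_A = 1.82(5.7) = 10.3740.
ε = (∂Q_A/∂P_B)(P_B/Q_A) = 10.3740 × (24.2/692.221) ≈ 0.363.

0.363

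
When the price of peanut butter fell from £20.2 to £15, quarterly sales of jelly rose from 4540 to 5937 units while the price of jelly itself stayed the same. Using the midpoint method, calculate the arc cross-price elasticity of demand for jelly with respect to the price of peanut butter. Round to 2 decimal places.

ΔQ_A = 5937 − 4540 = 1397; ΔP_B = 15 − 20.2 = -5.2.
Midpoints: Q̄_A = 5238.5, P̄_B = 17.60.
ε = (ΔQ_A/Q̄_A)/(ΔP_B/P̄_B) = (1397/5238.5)/(-5.2/17.60) ≈ -0.90.
ε < 0: jelly and peanut butter are complements.

-0.90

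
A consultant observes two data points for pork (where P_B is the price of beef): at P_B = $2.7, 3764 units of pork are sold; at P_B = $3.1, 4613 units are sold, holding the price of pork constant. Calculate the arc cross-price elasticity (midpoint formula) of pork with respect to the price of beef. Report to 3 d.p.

1.470

ΔQ_A = 4613 − 3764 = 849; ΔP_B = 3.1 − 2.7 = 0.4.
Midpoints: Q̄_A = 4188.5, P̄_B = 2.90.
ε = (ΔQ_A/Q̄_A)/(ΔP_B/P̄_B) = (849/4188.5)/(0.4/2.90) ≈ 1.470.
ε > 0: pork and beef are substitutes.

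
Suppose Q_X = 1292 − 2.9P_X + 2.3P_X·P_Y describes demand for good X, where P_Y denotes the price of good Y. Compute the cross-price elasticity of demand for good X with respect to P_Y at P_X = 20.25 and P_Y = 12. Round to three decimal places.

At P_X = 20.25 and P_Y = 12: Q_X = 1792.175.
∂Q_X/∂P_Y = 2.3P_X = 2.3(20.25) = 46.5750.
ε = (∂Q_X/∂P_Y)(P_Y/Q_X) = 46.5750 × (12/1792.175) ≈ 0.312.
ε > 0: substitutes.

0.312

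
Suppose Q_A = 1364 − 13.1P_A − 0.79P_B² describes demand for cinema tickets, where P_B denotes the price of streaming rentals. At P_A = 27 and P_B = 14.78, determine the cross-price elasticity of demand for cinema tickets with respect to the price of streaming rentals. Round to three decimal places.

At P_A = 27 and P_B = 14.78: Q_A = 837.726.
∂Q_A/∂P_B = -1.58P_B = -1.58(14.78) = -23.3524.
ε = (∂Q_A/∂P_B)(P_B/Q_A) = -23.3524 × (14.78/837.726) ≈ -0.412.

-0.412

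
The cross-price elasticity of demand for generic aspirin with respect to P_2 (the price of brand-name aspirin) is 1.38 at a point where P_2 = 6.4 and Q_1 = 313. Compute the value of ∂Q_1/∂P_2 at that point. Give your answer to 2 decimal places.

ε = (∂Q_1/∂P_2)·(P_2/Q_1) ⇒ ∂Q_1/∂P_2 = ε·Q_1/P_2 = 1.38 × 313/6.4 ≈ 67.49.

67.49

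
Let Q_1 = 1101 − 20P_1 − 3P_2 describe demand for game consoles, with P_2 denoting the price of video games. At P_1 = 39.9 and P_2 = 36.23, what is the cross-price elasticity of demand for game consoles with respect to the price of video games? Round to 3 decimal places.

At P_1 = 39.9 and P_2 = 36.23: Q_1 = 194.31.
∂Q_1/∂P_2 = -3.
ε = (∂Q_1/∂P_2)(P_2/Q_1) = -3 × (36.23/194.31) ≈ -0.559.

-0.559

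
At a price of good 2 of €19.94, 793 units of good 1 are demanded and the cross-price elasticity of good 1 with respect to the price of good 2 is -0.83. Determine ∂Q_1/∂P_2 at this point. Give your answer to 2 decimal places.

-33.01

ε = (∂Q_1/∂P_2)·(P_2/Q_1) ⇒ ∂Q_1/∂P_2 = ε·Q_1/P_2 = -0.83 × 793/19.94 ≈ -33.01.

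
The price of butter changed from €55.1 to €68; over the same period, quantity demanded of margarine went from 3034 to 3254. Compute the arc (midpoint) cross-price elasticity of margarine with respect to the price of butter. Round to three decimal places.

0.334

ΔQ_A = 3254 − 3034 = 220; ΔP_B = 68 − 55.1 = 12.9.
Midpoints: Q̄_A = 3144.0, P̄_B = 61.55.
ε = (ΔQ_A/Q̄_A)/(ΔP_B/P̄_B) = (220/3144.0)/(12.9/61.55) ≈ 0.334.
ε > 0: margarine and butter are substitutes.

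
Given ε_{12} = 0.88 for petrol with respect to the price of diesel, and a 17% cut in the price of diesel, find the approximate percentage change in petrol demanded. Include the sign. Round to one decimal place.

%ΔQ ≈ ε × %ΔP of diesel = 0.88 × (-17%) = -15.0%.

-15.0%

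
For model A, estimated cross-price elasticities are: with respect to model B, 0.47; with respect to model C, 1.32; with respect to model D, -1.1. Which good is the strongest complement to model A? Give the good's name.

Complements have ε < 0. The most negative value is -1.1 (model D).

model D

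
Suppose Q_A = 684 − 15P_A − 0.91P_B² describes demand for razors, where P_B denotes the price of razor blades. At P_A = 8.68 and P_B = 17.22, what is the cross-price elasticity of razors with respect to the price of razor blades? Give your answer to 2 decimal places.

-1.90

At P_A = 8.68 and P_B = 17.22: Q_A = 283.959.
∂Q_A/∂P_B = -1.82P_B = -1.82(17.22) = -31.3404.
ε = (∂Q_A/∂P_B)(P_B/Q_A) = -31.3404 × (17.22/283.959) ≈ -1.90.
ε < 0: complements.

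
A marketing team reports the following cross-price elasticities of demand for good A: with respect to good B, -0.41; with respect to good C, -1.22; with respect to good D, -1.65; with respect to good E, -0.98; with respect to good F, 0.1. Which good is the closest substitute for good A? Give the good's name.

Substitutes have ε > 0. Among the positive values, 0.1 (good F) is largest.

good F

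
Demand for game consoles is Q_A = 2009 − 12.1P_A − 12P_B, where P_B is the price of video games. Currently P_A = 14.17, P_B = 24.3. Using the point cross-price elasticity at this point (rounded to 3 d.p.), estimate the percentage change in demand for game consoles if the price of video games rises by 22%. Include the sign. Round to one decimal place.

At P_A = 14.17, P_B = 24.3: Q_A = 1545.943.
∂Q_A/∂P_B = -12.
ε = (∂Q_A/∂P_B)(P_B/Q_A) = -12.0000 × 24.3/1545.943 ≈ -0.189.
%ΔQ_A ≈ ε × %ΔP_B = -0.189 × (22%) = -4.2%.

-4.2%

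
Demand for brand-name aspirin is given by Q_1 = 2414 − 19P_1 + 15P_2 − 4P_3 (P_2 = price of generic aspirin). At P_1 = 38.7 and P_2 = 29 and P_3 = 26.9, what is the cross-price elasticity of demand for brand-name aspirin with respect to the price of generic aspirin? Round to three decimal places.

At P_1 = 38.7 and P_2 = 29 and P_3 = 26.9: Q_1 = 2006.1.
∂Q_1/∂P_2 = 15.
ε = (∂Q_1/∂P_2)(P_2/Q_1) = 15 × (29/2006.1) ≈ 0.217.

0.217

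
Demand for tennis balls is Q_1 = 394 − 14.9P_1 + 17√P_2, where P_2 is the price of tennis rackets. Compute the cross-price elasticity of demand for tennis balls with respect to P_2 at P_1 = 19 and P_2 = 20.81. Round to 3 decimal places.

At P_1 = 19 and P_2 = 20.81: Q_1 = 188.451.
∂Q_1/∂P_2 = 17/(2√P_2) = 17/(2√20.81) = 1.8633.
ε = (∂Q_1/∂P_2)(P_2/Q_1) = 1.8633 × (20.81/188.451) ≈ 0.206.
ε > 0: substitutes.

0.206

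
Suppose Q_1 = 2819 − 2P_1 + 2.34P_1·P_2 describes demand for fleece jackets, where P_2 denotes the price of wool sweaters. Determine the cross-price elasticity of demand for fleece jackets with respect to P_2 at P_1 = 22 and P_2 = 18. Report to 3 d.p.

0.250

At P_1 = 22 and P_2 = 18: Q_1 = 3701.64.
∂Q_1/∂P_2 = 2.34P_1 = 2.34(22) = 51.4800.
ε = (∂Q_1/∂P_2)(P_2/Q_1) = 51.4800 × (18/3701.64) ≈ 0.250.
ε > 0: substitutes.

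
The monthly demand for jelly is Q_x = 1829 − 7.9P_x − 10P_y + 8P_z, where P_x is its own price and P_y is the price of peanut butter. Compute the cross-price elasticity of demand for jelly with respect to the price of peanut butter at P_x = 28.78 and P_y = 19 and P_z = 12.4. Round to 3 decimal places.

-0.126

At P_x = 28.78 and P_y = 19 and P_z = 12.4: Q_x = 1510.838.
∂Q_x/∂P_y = -10.
ε = (∂Q_x/∂P_y)(P_y/Q_x) = -10 × (19/1510.838) ≈ -0.126.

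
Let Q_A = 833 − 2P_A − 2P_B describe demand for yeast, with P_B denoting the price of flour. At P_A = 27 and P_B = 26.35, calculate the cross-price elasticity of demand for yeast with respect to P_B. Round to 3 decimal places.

-0.073

At P_A = 27 and P_B = 26.35: Q_A = 726.3.
∂Q_A/∂P_B = -2.
ε = (∂Q_A/∂P_B)(P_B/Q_A) = -2 × (26.35/726.3) ≈ -0.073.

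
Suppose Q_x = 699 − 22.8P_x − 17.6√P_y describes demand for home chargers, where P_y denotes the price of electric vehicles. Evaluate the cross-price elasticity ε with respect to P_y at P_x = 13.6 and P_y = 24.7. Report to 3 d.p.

-0.145

At P_x = 13.6 and P_y = 24.7: Q_x = 301.450.
∂Q_x/∂P_y = -17.6/(2√P_y) = -17.6/(2√24.7) = -1.7707.
ε = (∂Q_x/∂P_y)(P_y/Q_x) = -1.7707 × (24.7/301.450) ≈ -0.145.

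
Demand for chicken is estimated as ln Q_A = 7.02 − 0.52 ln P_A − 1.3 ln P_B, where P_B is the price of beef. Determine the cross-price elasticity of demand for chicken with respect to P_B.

In a log-linear (constant-elasticity) demand function, the coefficient on ln P_B is the cross-price elasticity.
ε = -1.30. Negative, so chicken and beef are complements.

-1.30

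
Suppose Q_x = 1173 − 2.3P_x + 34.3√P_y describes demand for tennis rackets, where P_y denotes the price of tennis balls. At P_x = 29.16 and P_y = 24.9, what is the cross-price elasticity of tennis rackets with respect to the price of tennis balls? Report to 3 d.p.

At P_x = 29.16 and P_y = 24.9: Q_x = 1277.089.
∂Q_x/∂P_y = 34.3/(2√P_y) = 34.3/(2√24.9) = 3.4369.
ε = (∂Q_x/∂P_y)(P_y/Q_x) = 3.4369 × (24.9/1277.089) ≈ 0.067.

0.067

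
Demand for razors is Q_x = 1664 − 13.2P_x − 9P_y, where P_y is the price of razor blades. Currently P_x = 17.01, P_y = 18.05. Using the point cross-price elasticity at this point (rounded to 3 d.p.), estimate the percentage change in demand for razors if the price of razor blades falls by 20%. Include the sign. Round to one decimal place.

2.5%

At P_x = 17.01, P_y = 18.05: Q_x = 1277.018.
∂Q_x/∂P_y = -9.
ε = (∂Q_x/∂P_y)(P_y/Q_x) = -9.0000 × 18.05/1277.018 ≈ -0.127.
%ΔQ_x ≈ ε × %ΔP_y = -0.127 × (-20%) = 2.5%.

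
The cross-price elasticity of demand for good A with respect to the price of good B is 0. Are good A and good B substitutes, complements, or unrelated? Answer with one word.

ε = 0: demand for good A does not respond to good B's price; the goods are unrelated.

unrelated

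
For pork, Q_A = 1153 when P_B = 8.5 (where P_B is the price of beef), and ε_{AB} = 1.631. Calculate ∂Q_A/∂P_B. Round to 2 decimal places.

ε = (∂Q_A/∂P_B)·(P_B/Q_A) ⇒ ∂Q_A/∂P_B = ε·Q_A/P_B = 1.631 × 1153/8.5 ≈ 221.24.

221.24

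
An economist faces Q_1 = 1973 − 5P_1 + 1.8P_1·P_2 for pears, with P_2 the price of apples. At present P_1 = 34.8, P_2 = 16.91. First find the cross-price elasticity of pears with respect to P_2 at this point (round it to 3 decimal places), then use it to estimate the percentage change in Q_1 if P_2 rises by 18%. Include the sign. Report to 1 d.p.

At P_1 = 34.8, P_2 = 16.91: Q_1 = 2858.242.
∂Q_1/∂P_2 = 1.8P_1 = 62.6400.
ε = (∂Q_1/∂P_2)(P_2/Q_1) = 62.6400 × 16.91/2858.242 ≈ 0.371.
%ΔQ_1 ≈ ε × %ΔP_2 = 0.371 × (18%) = 6.7%.

6.7%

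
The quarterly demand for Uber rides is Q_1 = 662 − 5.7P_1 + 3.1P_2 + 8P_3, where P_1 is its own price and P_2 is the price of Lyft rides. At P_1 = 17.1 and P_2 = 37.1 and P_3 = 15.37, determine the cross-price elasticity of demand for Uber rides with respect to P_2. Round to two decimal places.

At P_1 = 17.1 and P_2 = 37.1 and P_3 = 15.37: Q_1 = 802.5.
∂Q_1/∂P_2 = 3.1.
ε = (∂Q_1/∂P_2)(P_2/Q_1) = 3.1 × (37.1/802.5) ≈ 0.14.

0.14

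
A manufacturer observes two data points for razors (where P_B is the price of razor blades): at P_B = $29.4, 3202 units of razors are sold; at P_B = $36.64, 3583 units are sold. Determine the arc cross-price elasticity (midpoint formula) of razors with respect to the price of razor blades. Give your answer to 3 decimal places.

ΔQ_A = 3583 − 3202 = 381; ΔP_B = 36.64 − 29.4 = 7.24.
Midpoints: Q̄_A = 3392.5, P̄_B = 33.02.
ε = (ΔQ_A/Q̄_A)/(ΔP_B/P̄_B) = (381/3392.5)/(7.24/33.02) ≈ 0.512.

0.512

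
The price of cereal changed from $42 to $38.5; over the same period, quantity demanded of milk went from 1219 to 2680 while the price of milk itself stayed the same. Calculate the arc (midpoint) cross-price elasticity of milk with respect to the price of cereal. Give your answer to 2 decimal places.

ΔQ_A = 2680 − 1219 = 1461; ΔP_B = 38.5 − 42 = -3.5.
Midpoints: Q̄_A = 1949.5, P̄_B = 40.25.
ε = (ΔQ_A/Q̄_A)/(ΔP_B/P̄_B) = (1461/1949.5)/(-3.5/40.25) ≈ -8.62.

-8.62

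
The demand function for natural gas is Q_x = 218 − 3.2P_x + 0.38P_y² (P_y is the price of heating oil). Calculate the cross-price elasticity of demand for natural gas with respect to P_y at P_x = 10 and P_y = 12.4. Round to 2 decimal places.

0.48

At P_x = 10 and P_y = 12.4: Q_x = 244.429.
∂Q_x/∂P_y = 0.76P_y = 0.76(12.4) = 9.4240.
ε = (∂Q_x/∂P_y)(P_y/Q_x) = 9.4240 × (12.4/244.429) ≈ 0.48.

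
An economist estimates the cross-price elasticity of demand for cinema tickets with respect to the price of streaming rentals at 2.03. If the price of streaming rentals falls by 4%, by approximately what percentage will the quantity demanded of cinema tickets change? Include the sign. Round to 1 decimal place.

%ΔQ ≈ ε × %ΔP of streaming rentals = 2.03 × (-4%) = -8.1%.
Demand for cinema tickets falls by about 8.1%.

-8.1%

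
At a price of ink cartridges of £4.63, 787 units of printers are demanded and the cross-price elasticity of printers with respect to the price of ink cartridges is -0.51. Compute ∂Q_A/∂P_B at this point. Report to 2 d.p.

-86.69

ε = (∂Q_A/∂P_B)·(P_B/Q_A) ⇒ ∂Q_A/∂P_B = ε·Q_A/P_B = -0.51 × 787/4.63 ≈ -86.69.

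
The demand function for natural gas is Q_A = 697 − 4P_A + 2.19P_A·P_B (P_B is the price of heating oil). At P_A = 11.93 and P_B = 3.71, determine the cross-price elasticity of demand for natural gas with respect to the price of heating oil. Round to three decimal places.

0.130

At P_A = 11.93 and P_B = 3.71: Q_A = 746.210.
∂Q_A/∂P_B = 2.19P_A = 2.19(11.93) = 26.1267.
ε = (∂Q_A/∂P_B)(P_B/Q_A) = 26.1267 × (3.71/746.210) ≈ 0.130.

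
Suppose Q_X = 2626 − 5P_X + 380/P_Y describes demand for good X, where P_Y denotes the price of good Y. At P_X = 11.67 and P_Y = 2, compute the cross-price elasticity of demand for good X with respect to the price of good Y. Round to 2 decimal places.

-0.07

At P_X = 11.67 and P_Y = 2: Q_X = 2757.65.
∂Q_X/∂P_Y = −380/P_Y² = -95.0000.
ε = (∂Q_X/∂P_Y)(P_Y/Q_X) = -95.0000 × (2/2757.65) ≈ -0.07.
ε < 0: complements.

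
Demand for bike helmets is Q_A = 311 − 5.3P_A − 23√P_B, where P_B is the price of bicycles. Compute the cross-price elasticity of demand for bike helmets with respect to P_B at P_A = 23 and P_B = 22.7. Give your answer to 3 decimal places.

At P_A = 23 and P_B = 22.7: Q_A = 79.518.
∂Q_A/∂P_B = -23/(2√P_B) = -23/(2√22.7) = -2.4137.
ε = (∂Q_A/∂P_B)(P_B/Q_A) = -2.4137 × (22.7/79.518) ≈ -0.689.

-0.689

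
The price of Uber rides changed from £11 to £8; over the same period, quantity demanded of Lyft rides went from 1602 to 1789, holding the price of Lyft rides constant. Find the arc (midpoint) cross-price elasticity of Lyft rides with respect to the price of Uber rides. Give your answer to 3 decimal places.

ΔQ_A = 1789 − 1602 = 187; ΔP_B = 8 − 11 = -3.
Midpoints: Q̄_A = 1695.5, P̄_B = 9.50.
ε = (ΔQ_A/Q̄_A)/(ΔP_B/P̄_B) = (187/1695.5)/(-3/9.50) ≈ -0.349.
ε < 0: Lyft rides and Uber rides are complements.

-0.349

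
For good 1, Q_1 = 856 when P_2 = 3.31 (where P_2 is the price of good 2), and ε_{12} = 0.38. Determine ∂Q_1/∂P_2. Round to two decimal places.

98.27

ε = (∂Q_1/∂P_2)·(P_2/Q_1) ⇒ ∂Q_1/∂P_2 = ε·Q_1/P_2 = 0.38 × 856/3.31 ≈ 98.27.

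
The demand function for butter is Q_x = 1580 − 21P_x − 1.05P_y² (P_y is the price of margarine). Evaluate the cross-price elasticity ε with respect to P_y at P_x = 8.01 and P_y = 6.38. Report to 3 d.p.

At P_x = 8.01 and P_y = 6.38: Q_x = 1369.050.
∂Q_x/∂P_y = -2.1P_y = -2.1(6.38) = -13.3980.
ε = (∂Q_x/∂P_y)(P_y/Q_x) = -13.3980 × (6.38/1369.050) ≈ -0.062.
ε < 0: complements.

-0.062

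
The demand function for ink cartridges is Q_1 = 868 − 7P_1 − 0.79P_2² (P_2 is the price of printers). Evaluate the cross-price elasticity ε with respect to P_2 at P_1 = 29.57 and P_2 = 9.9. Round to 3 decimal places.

At P_1 = 29.57 and P_2 = 9.9: Q_1 = 583.582.
∂Q_1/∂P_2 = -1.58P_2 = -1.58(9.9) = -15.6420.
ε = (∂Q_1/∂P_2)(P_2/Q_1) = -15.6420 × (9.9/583.582) ≈ -0.265.
ε < 0: complements.

-0.265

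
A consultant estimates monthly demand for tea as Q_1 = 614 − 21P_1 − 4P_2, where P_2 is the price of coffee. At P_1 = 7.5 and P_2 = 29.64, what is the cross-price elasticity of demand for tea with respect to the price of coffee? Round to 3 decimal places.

At P_1 = 7.5 and P_2 = 29.64: Q_1 = 337.94.
∂Q_1/∂P_2 = -4.
ε = (∂Q_1/∂P_2)(P_2/Q_1) = -4 × (29.64/337.94) ≈ -0.351.
Since ε < 0, tea and coffee are complements.

-0.351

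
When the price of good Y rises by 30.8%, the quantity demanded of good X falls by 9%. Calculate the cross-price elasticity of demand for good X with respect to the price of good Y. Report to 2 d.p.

-0.29

ε = (%ΔQ of good X) / (%ΔP of good Y) = (-9%) / (30.8%) ≈ -0.29.
Negative cross-price elasticity: complements.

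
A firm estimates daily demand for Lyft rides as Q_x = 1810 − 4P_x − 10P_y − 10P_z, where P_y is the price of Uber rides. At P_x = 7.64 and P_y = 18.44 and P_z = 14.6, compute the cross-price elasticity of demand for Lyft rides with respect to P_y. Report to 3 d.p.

-0.127

At P_x = 7.64 and P_y = 18.44 and P_z = 14.6: Q_x = 1449.04.
∂Q_x/∂P_y = -10.
ε = (∂Q_x/∂P_y)(P_y/Q_x) = -10 × (18.44/1449.04) ≈ -0.127.
Since ε < 0, Lyft rides and Uber rides are complements.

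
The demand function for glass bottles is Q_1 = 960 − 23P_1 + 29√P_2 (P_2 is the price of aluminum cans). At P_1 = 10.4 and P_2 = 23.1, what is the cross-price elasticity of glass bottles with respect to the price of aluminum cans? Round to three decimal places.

At P_1 = 10.4 and P_2 = 23.1: Q_1 = 860.181.
∂Q_1/∂P_2 = 29/(2√P_2) = 29/(2√23.1) = 3.0169.
ε = (∂Q_1/∂P_2)(P_2/Q_1) = 3.0169 × (23.1/860.181) ≈ 0.081.
ε > 0: substitutes.

0.081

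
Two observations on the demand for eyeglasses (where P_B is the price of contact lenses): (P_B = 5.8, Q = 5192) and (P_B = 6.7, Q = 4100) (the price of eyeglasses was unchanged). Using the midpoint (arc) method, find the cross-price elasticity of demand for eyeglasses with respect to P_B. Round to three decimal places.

ΔQ_A = 4100 − 5192 = -1092; ΔP_B = 6.7 − 5.8 = 0.9.
Midpoints: Q̄_A = 4646.0, P̄_B = 6.25.
ε = (ΔQ_A/Q̄_A)/(ΔP_B/P̄_B) = (-1092/4646.0)/(0.9/6.25) ≈ -1.632.

-1.632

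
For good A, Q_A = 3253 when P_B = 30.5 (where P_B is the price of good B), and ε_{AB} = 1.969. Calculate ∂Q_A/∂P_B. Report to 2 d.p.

ε = (∂Q_A/∂P_B)·(P_B/Q_A) ⇒ ∂Q_A/∂P_B = ε·Q_A/P_B = 1.969 × 3253/30.5 ≈ 210.01.

210.01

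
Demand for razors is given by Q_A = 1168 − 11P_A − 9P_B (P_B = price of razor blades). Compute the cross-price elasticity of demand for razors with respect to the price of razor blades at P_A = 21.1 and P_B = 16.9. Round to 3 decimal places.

At P_A = 21.1 and P_B = 16.9: Q_A = 783.8.
∂Q_A/∂P_B = -9.
ε = (∂Q_A/∂P_B)(P_B/Q_A) = -9 × (16.9/783.8) ≈ -0.194.

-0.194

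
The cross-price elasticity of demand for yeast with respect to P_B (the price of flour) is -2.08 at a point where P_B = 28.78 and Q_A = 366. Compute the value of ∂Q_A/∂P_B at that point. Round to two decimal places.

ε = (∂Q_A/∂P_B)·(P_B/Q_A) ⇒ ∂Q_A/∂P_B = ε·Q_A/P_B = -2.08 × 366/28.78 ≈ -26.45.

-26.45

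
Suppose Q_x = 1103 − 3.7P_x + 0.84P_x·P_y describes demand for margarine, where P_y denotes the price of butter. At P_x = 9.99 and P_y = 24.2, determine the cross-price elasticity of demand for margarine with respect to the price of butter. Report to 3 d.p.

0.160

At P_x = 9.99 and P_y = 24.2: Q_x = 1269.114.
∂Q_x/∂P_y = 0.84P_x = 0.84(9.99) = 8.3916.
ε = (∂Q_x/∂P_y)(P_y/Q_x) = 8.3916 × (24.2/1269.114) ≈ 0.160.
ε > 0: substitutes.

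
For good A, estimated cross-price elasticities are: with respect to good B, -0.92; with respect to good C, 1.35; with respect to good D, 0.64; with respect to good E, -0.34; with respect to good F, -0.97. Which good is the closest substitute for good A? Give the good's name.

Substitutes have ε > 0. Among the positive values, 1.35 (good C) is largest.

good C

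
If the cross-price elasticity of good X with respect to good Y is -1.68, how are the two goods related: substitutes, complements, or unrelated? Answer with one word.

ε = -1.68 < 0, so a higher price of good Y lowers demand for good X: complements.

complements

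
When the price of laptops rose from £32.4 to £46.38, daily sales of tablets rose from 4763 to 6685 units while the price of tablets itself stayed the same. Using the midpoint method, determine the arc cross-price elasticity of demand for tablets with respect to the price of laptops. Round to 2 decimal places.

ΔQ_A = 6685 − 4763 = 1922; ΔP_B = 46.38 − 32.4 = 13.98.
Midpoints: Q̄_A = 5724.0, P̄_B = 39.39.
ε = (ΔQ_A/Q̄_A)/(ΔP_B/P̄_B) = (1922/5724.0)/(13.98/39.39) ≈ 0.95.
ε > 0: tablets and laptops are substitutes.

0.95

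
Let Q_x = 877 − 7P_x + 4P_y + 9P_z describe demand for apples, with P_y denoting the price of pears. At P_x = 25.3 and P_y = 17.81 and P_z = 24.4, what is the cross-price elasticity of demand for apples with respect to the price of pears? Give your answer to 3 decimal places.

At P_x = 25.3 and P_y = 17.81 and P_z = 24.4: Q_x = 990.74.
∂Q_x/∂P_y = 4.
ε = (∂Q_x/∂P_y)(P_y/Q_x) = 4 × (17.81/990.74) ≈ 0.072.

0.072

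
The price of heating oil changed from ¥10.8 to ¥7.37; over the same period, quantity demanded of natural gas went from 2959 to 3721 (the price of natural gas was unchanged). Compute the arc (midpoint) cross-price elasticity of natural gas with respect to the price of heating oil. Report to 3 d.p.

ΔQ_A = 3721 − 2959 = 762; ΔP_B = 7.37 − 10.8 = -3.43.
Midpoints: Q̄_A = 3340.0, P̄_B = 9.09.
ε = (ΔQ_A/Q̄_A)/(ΔP_B/P̄_B) = (762/3340.0)/(-3.43/9.09) ≈ -0.604.

-0.604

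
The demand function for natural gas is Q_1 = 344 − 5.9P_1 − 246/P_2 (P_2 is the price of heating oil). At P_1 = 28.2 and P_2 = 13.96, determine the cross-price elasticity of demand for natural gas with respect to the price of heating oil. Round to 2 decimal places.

At P_1 = 28.2 and P_2 = 13.96: Q_1 = 159.998.
∂Q_1/∂P_2 = 246/P_2² = 1.2623.
ε = (∂Q_1/∂P_2)(P_2/Q_1) = 1.2623 × (13.96/159.998) ≈ 0.11.

0.11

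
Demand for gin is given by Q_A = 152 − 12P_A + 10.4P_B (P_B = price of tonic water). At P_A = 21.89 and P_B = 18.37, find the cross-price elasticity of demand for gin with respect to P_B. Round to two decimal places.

At P_A = 21.89 and P_B = 18.37: Q_A = 80.368.
∂Q_A/∂P_B = 10.4.
ε = (∂Q_A/∂P_B)(P_B/Q_A) = 10.4 × (18.37/80.368) ≈ 2.38.
Since ε > 0, gin and tonic water are substitutes.

2.38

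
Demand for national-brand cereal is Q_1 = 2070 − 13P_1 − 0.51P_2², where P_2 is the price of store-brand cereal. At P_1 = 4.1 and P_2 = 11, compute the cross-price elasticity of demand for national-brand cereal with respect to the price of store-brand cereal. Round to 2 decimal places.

At P_1 = 4.1 and P_2 = 11: Q_1 = 1954.99.
∂Q_1/∂P_2 = -1.02P_2 = -1.02(11) = -11.2200.
ε = (∂Q_1/∂P_2)(P_2/Q_1) = -11.2200 × (11/1954.99) ≈ -0.06.

-0.06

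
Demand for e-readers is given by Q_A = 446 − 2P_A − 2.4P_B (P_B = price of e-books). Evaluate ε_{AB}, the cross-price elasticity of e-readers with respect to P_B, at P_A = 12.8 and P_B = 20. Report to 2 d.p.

At P_A = 12.8 and P_B = 20: Q_A = 372.4.
∂Q_A/∂P_B = -2.4.
ε = (∂Q_A/∂P_B)(P_B/Q_A) = -2.4 × (20/372.4) ≈ -0.13.
Since ε < 0, e-readers and e-books are complements.

-0.13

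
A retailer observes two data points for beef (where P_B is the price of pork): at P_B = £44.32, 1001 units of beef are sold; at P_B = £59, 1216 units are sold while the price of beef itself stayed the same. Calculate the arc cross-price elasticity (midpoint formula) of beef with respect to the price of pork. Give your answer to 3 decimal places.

0.683

ΔQ_A = 1216 − 1001 = 215; ΔP_B = 59 − 44.32 = 14.68.
Midpoints: Q̄_A = 1108.5, P̄_B = 51.66.
ε = (ΔQ_A/Q̄_A)/(ΔP_B/P̄_B) = (215/1108.5)/(14.68/51.66) ≈ 0.683.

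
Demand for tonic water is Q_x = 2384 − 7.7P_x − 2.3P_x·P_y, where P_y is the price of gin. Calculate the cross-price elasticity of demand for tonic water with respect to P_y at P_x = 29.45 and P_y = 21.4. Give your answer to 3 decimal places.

At P_x = 29.45 and P_y = 21.4: Q_x = 707.706.
∂Q_x/∂P_y = -2.3P_x = -2.3(29.45) = -67.7350.
ε = (∂Q_x/∂P_y)(P_y/Q_x) = -67.7350 × (21.4/707.706) ≈ -2.048.
ε < 0: complements.

-2.048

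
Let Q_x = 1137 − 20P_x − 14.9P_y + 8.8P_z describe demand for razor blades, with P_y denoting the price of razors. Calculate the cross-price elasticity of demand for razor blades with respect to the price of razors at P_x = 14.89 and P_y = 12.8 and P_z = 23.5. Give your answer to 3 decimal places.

-0.223

At P_x = 14.89 and P_y = 12.8 and P_z = 23.5: Q_x = 855.28.
∂Q_x/∂P_y = -14.9.
ε = (∂Q_x/∂P_y)(P_y/Q_x) = -14.9 × (12.8/855.28) ≈ -0.223.
Since ε < 0, razor blades and razors are complements.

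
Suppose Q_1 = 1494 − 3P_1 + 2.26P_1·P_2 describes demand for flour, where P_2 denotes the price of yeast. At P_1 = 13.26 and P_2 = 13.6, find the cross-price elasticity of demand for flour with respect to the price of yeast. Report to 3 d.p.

At P_1 = 13.26 and P_2 = 13.6: Q_1 = 1861.779.
∂Q_1/∂P_2 = 2.26P_1 = 2.26(13.26) = 29.9676.
ε = (∂Q_1/∂P_2)(P_2/Q_1) = 29.9676 × (13.6/1861.779) ≈ 0.219.
ε > 0: substitutes.

0.219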